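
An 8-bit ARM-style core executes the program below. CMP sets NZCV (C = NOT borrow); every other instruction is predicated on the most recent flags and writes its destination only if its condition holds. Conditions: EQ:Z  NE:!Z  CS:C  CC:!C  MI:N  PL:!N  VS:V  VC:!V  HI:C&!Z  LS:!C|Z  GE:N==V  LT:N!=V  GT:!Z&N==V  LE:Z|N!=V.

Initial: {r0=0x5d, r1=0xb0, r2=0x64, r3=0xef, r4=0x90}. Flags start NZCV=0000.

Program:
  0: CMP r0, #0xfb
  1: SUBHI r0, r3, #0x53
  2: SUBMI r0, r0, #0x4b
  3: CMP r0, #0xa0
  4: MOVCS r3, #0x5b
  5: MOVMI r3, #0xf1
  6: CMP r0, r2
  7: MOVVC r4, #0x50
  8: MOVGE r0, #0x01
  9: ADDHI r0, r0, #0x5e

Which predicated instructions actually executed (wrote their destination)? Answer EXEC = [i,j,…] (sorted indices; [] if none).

0: ✓ CMP  NZCV=0000
1: · SUBHI
2: · SUBMI
3: ✓ CMP  NZCV=1001
4: · MOVCS
5: ✓ MOVMI  r3←0xf1
6: ✓ CMP  NZCV=1000
7: ✓ MOVVC  r4←0x50
8: · MOVGE
9: · ADDHI

EXEC = [5,7]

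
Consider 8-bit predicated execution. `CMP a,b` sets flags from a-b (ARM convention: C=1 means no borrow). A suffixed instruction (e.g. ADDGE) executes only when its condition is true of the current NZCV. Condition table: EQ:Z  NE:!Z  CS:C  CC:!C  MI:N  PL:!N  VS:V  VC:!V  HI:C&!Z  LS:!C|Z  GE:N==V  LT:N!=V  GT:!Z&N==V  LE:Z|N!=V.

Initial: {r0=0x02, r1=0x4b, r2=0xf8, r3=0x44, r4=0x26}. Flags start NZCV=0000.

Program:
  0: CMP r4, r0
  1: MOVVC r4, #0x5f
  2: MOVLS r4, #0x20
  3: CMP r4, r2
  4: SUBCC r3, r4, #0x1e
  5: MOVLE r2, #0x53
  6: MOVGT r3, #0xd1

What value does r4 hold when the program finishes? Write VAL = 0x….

VAL = 0x5f

[0] flags=0010 → (cmp)
[1] flags=0010 VC?T → r4=0x5f
[2] flags=0010 LS?F → skip
[3] flags=0000 → (cmp)
[4] flags=0000 CC?T → r3=0x41
[5] flags=0000 LE?F → skip
[6] flags=0000 GT?T → r3=0xd1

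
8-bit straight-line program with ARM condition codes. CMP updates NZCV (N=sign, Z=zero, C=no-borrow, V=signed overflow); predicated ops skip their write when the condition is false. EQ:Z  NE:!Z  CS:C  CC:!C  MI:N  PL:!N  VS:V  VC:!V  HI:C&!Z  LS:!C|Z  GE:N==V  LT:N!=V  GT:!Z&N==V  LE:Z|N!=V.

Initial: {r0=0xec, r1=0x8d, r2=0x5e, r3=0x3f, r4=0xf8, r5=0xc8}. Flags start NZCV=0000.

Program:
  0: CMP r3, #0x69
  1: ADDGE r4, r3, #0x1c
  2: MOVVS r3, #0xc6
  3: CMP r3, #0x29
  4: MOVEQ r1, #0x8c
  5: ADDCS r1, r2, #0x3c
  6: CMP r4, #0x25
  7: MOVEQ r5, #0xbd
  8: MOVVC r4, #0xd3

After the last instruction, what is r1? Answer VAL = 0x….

VAL = 0x9a

[0] flags=1000 → (cmp)
[1] flags=1000 GE?F → skip
[2] flags=1000 VS?F → skip
[3] flags=0010 → (cmp)
[4] flags=0010 EQ?F → skip
[5] flags=0010 CS?T → r1=0x9a
[6] flags=1010 → (cmp)
[7] flags=1010 EQ?F → skip
[8] flags=1010 VC?T → r4=0xd3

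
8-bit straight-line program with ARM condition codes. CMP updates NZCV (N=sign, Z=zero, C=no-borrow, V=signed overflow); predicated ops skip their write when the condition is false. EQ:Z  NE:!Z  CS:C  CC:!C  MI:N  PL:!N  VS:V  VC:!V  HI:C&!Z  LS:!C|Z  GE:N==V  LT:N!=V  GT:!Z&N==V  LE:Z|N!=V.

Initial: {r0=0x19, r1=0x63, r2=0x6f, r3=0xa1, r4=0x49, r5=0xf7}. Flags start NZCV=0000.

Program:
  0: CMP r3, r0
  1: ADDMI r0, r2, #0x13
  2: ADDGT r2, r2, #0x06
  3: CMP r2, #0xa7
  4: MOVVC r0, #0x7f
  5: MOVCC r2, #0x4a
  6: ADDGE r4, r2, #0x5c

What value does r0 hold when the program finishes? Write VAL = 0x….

VAL = 0x82

[0] flags=1010 → (cmp)
[1] flags=1010 MI?T → r0=0x82
[2] flags=1010 GT?F → skip
[3] flags=1001 → (cmp)
[4] flags=1001 VC?F → skip
[5] flags=1001 CC?T → r2=0x4a
[6] flags=1001 GE?T → r4=0xa6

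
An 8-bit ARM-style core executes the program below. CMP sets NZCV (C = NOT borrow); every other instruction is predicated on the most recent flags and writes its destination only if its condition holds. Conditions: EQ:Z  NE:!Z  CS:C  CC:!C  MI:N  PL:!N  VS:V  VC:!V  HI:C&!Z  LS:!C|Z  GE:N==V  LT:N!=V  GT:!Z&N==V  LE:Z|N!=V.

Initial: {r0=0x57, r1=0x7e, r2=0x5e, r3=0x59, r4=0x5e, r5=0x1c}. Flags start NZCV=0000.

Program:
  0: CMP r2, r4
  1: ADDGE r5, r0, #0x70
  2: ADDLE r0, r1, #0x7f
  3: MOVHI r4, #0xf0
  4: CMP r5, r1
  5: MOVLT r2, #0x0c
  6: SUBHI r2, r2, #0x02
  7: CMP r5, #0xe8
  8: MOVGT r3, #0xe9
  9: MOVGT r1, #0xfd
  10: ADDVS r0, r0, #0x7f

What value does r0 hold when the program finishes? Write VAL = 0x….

[0] flags=0110 → (cmp)
[1] flags=0110 GE?T → r5=0xc7
[2] flags=0110 LE?T → r0=0xfd
[3] flags=0110 HI?F → skip
[4] flags=0011 → (cmp)
[5] flags=0011 LT?T → r2=0x0c
[6] flags=0011 HI?T → r2=0x0a
[7] flags=1000 → (cmp)
[8] flags=1000 GT?F → skip
[9] flags=1000 GT?F → skip
[10] flags=1000 VS?F → skip

VAL = 0xfd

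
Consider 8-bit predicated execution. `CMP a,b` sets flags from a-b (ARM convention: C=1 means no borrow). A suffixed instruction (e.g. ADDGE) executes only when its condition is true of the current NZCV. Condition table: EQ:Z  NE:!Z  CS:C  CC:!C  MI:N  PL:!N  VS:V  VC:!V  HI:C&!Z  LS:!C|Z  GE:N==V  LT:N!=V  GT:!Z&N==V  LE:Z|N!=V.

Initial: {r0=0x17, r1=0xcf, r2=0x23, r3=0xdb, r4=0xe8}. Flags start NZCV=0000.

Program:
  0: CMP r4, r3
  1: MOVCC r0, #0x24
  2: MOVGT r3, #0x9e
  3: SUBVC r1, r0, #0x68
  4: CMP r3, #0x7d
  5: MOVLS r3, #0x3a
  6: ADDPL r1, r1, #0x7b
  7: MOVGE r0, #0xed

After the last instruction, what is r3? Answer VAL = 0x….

VAL = 0x9e

[0] flags=0010 → (cmp)
[1] flags=0010 CC?F → skip
[2] flags=0010 GT?T → r3=0x9e
[3] flags=0010 VC?T → r1=0xaf
[4] flags=0011 → (cmp)
[5] flags=0011 LS?F → skip
[6] flags=0011 PL?T → r1=0x2a
[7] flags=0011 GE?F → skip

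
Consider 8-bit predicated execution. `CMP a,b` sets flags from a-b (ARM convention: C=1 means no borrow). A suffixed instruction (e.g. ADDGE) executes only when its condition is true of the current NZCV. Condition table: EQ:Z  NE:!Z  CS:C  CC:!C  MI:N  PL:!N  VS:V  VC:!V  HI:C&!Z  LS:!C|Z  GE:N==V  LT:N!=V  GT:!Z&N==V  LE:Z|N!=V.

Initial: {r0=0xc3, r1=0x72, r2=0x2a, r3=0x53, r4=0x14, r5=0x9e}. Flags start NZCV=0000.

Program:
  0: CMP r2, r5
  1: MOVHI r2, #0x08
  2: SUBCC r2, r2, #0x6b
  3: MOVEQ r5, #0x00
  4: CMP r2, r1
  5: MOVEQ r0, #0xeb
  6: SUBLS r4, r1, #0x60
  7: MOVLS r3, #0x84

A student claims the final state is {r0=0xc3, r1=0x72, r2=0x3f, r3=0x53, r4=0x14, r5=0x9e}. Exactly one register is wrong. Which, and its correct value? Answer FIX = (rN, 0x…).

0: ✓ CMP  NZCV=1001
1: · MOVHI
2: ✓ SUBCC  r2←0xbf
3: · MOVEQ
4: ✓ CMP  NZCV=0011
5: · MOVEQ
6: · SUBLS
7: · MOVLS

FIX = (r2, 0xbf)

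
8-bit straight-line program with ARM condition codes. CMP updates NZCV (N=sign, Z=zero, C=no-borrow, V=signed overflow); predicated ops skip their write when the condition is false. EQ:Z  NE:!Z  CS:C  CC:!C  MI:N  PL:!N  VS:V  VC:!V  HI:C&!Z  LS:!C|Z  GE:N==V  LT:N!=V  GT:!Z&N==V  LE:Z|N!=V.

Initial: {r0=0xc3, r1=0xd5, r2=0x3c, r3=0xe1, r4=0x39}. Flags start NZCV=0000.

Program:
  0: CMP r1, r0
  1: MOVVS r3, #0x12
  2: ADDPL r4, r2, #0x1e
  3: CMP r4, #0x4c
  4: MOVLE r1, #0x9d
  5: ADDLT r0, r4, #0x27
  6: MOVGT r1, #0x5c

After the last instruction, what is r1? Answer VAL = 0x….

0: ✓ CMP  NZCV=0010
1: · MOVVS
2: ✓ ADDPL  r4←0x5a
3: ✓ CMP  NZCV=0010
4: · MOVLE
5: · ADDLT
6: ✓ MOVGT  r1←0x5c

VAL = 0x5c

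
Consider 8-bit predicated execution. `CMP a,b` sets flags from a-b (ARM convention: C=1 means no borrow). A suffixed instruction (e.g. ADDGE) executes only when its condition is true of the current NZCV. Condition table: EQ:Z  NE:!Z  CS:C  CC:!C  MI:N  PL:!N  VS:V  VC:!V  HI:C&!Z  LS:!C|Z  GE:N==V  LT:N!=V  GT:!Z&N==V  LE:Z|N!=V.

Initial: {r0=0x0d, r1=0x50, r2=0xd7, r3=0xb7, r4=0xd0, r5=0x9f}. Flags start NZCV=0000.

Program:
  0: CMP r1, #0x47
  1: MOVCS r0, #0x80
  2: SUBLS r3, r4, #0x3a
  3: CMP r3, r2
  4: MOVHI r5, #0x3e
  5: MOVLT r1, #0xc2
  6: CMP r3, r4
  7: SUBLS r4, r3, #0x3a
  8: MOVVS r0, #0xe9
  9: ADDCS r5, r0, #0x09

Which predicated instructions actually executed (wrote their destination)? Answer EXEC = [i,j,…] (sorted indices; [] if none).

0: ✓ CMP  NZCV=0010
1: ✓ MOVCS  r0←0x80
2: · SUBLS
3: ✓ CMP  NZCV=1000
4: · MOVHI
5: ✓ MOVLT  r1←0xc2
6: ✓ CMP  NZCV=1000
7: ✓ SUBLS  r4←0x7d
8: · MOVVS
9: · ADDCS

EXEC = [1,5,7]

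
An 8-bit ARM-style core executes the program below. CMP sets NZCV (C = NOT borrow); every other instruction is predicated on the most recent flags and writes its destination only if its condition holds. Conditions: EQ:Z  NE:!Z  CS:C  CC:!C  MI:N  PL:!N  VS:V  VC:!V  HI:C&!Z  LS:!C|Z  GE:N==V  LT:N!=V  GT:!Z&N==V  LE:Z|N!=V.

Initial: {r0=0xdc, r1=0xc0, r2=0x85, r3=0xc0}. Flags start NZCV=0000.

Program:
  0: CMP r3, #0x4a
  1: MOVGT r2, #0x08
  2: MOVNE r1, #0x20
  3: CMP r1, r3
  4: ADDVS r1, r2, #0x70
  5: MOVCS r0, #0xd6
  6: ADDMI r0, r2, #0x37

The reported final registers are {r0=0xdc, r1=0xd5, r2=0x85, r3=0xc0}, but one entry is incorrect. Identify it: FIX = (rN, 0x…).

FIX = (r1, 0x20)

0: ✓ CMP  NZCV=0011
1: · MOVGT
2: ✓ MOVNE  r1←0x20
3: ✓ CMP  NZCV=0000
4: · ADDVS
5: · MOVCS
6: · ADDMI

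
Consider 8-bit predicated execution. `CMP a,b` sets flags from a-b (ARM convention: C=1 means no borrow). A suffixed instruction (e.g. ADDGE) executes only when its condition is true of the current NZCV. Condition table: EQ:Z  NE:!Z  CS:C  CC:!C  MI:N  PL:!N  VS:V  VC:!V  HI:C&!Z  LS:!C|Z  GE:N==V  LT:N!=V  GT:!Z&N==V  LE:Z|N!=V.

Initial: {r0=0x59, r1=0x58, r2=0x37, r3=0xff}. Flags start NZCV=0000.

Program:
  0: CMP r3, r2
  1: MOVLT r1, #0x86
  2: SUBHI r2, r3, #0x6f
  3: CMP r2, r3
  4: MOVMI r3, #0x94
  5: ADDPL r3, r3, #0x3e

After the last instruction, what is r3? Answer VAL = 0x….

VAL = 0x94

[0] flags=1010 → (cmp)
[1] flags=1010 LT?T → r1=0x86
[2] flags=1010 HI?T → r2=0x90
[3] flags=1000 → (cmp)
[4] flags=1000 MI?T → r3=0x94
[5] flags=1000 PL?F → skip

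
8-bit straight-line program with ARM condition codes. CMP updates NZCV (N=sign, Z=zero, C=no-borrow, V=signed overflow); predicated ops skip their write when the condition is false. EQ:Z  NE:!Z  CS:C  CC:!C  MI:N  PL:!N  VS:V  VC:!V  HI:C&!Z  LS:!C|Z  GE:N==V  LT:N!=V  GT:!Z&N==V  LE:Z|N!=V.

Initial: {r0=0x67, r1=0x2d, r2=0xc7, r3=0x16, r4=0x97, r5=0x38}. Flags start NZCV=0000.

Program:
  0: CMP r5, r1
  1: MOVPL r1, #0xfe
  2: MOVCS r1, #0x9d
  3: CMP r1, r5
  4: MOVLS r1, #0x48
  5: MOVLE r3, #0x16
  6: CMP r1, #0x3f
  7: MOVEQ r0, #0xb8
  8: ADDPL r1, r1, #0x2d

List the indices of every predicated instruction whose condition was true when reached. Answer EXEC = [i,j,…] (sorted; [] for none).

EXEC = [1,2,5,8]

[0] flags=0010 → (cmp)
[1] flags=0010 PL?T → r1=0xfe
[2] flags=0010 CS?T → r1=0x9d
[3] flags=0011 → (cmp)
[4] flags=0011 LS?F → skip
[5] flags=0011 LE?T → r3=0x16
[6] flags=0011 → (cmp)
[7] flags=0011 EQ?F → skip
[8] flags=0011 PL?T → r1=0xca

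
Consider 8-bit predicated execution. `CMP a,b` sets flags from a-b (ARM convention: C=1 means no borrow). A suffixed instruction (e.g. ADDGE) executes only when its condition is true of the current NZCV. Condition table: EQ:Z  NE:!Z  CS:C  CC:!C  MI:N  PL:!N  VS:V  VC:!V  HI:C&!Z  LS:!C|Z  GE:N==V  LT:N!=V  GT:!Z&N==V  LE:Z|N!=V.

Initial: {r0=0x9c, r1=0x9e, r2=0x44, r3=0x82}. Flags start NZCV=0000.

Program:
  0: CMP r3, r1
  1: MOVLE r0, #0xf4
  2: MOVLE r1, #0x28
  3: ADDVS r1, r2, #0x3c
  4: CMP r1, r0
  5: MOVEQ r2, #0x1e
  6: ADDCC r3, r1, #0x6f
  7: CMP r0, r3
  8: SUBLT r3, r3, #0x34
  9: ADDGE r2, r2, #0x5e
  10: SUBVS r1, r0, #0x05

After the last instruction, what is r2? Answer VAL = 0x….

[0] flags=1000 → (cmp)
[1] flags=1000 LE?T → r0=0xf4
[2] flags=1000 LE?T → r1=0x28
[3] flags=1000 VS?F → skip
[4] flags=0000 → (cmp)
[5] flags=0000 EQ?F → skip
[6] flags=0000 CC?T → r3=0x97
[7] flags=0010 → (cmp)
[8] flags=0010 LT?F → skip
[9] flags=0010 GE?T → r2=0xa2
[10] flags=0010 VS?F → skip

VAL = 0xa2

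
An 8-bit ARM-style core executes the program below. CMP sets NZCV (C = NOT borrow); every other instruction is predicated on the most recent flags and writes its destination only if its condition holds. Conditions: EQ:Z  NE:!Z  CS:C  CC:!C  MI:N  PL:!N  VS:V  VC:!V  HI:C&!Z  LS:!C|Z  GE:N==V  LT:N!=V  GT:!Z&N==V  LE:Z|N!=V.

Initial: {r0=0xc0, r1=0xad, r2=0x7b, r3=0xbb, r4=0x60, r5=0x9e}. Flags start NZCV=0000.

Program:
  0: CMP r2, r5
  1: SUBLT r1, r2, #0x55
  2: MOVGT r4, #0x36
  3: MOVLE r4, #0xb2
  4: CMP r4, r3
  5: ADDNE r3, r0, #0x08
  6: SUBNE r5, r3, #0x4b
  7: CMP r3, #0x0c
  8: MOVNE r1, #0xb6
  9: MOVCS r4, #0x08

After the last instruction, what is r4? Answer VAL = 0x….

0: ✓ CMP  NZCV=1001
1: · SUBLT
2: ✓ MOVGT  r4←0x36
3: · MOVLE
4: ✓ CMP  NZCV=0000
5: ✓ ADDNE  r3←0xc8
6: ✓ SUBNE  r5←0x7d
7: ✓ CMP  NZCV=1010
8: ✓ MOVNE  r1←0xb6
9: ✓ MOVCS  r4←0x08

VAL = 0x08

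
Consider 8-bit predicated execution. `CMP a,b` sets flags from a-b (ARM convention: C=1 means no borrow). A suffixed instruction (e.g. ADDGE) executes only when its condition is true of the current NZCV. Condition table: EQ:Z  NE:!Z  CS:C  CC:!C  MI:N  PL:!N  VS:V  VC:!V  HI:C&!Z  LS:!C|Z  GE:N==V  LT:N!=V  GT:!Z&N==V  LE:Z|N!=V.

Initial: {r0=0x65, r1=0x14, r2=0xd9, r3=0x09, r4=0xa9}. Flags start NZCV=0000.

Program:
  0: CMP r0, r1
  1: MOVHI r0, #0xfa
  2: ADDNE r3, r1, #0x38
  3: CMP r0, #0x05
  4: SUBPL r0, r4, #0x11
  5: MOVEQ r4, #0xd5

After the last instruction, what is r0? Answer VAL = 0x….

[0] flags=0010 → (cmp)
[1] flags=0010 HI?T → r0=0xfa
[2] flags=0010 NE?T → r3=0x4c
[3] flags=1010 → (cmp)
[4] flags=1010 PL?F → skip
[5] flags=1010 EQ?F → skip

VAL = 0xfa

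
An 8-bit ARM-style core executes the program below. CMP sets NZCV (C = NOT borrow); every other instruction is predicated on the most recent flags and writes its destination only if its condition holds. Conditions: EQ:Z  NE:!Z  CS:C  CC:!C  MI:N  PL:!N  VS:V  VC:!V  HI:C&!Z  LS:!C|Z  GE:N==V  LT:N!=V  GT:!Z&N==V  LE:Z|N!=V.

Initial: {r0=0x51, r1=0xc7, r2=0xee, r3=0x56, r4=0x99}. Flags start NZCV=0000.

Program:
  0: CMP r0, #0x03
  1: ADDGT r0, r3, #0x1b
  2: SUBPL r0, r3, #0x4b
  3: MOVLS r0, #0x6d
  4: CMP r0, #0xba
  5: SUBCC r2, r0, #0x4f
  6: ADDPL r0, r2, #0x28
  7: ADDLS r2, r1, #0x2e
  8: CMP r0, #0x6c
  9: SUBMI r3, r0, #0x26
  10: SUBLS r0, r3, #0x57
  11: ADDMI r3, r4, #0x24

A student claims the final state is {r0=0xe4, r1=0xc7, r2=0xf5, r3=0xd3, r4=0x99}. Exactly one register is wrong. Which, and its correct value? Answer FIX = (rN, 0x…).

FIX = (r3, 0x56)

0: ✓ CMP  NZCV=0010
1: ✓ ADDGT  r0←0x71
2: ✓ SUBPL  r0←0x0b
3: · MOVLS
4: ✓ CMP  NZCV=0000
5: ✓ SUBCC  r2←0xbc
6: ✓ ADDPL  r0←0xe4
7: ✓ ADDLS  r2←0xf5
8: ✓ CMP  NZCV=0011
9: · SUBMI
10: · SUBLS
11: · ADDMI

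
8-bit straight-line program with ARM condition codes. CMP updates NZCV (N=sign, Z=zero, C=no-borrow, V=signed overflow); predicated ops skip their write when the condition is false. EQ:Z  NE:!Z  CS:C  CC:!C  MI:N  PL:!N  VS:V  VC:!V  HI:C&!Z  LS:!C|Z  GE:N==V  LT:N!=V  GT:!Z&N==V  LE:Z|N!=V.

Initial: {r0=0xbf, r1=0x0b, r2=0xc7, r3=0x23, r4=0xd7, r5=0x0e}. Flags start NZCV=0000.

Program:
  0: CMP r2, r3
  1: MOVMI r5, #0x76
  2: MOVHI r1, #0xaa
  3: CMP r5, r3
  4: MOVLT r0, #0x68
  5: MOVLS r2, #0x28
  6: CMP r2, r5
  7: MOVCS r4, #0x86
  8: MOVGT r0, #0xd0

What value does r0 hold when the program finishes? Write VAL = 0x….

[0] flags=1010 → (cmp)
[1] flags=1010 MI?T → r5=0x76
[2] flags=1010 HI?T → r1=0xaa
[3] flags=0010 → (cmp)
[4] flags=0010 LT?F → skip
[5] flags=0010 LS?F → skip
[6] flags=0011 → (cmp)
[7] flags=0011 CS?T → r4=0x86
[8] flags=0011 GT?F → skip

VAL = 0xbf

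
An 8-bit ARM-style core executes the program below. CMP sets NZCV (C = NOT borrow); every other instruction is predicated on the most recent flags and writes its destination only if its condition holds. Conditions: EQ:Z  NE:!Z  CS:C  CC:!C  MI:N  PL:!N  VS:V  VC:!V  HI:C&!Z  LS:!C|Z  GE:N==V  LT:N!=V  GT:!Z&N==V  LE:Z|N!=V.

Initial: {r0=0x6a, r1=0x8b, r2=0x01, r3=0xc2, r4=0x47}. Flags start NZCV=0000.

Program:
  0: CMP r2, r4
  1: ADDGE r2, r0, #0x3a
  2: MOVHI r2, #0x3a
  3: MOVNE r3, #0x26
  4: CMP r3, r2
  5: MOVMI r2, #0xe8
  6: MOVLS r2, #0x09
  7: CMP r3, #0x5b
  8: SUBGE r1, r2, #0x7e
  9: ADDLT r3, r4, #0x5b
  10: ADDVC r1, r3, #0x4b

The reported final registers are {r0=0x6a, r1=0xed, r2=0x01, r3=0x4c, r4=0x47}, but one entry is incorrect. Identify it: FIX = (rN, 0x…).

[0] flags=1000 → (cmp)
[1] flags=1000 GE?F → skip
[2] flags=1000 HI?F → skip
[3] flags=1000 NE?T → r3=0x26
[4] flags=0010 → (cmp)
[5] flags=0010 MI?F → skip
[6] flags=0010 LS?F → skip
[7] flags=1000 → (cmp)
[8] flags=1000 GE?F → skip
[9] flags=1000 LT?T → r3=0xa2
[10] flags=1000 VC?T → r1=0xed

FIX = (r3, 0xa2)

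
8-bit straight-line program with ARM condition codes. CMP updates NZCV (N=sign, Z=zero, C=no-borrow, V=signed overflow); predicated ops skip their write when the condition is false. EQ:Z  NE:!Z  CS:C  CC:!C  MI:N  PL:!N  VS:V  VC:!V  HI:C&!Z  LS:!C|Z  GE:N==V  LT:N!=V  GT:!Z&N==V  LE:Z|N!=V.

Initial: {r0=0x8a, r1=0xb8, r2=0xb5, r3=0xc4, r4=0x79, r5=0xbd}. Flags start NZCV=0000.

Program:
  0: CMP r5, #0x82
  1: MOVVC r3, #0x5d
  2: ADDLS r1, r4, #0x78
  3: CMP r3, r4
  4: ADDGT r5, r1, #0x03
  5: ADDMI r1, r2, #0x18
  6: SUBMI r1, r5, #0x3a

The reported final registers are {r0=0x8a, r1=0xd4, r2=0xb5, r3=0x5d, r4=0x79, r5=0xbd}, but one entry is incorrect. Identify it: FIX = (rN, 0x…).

[0] flags=0010 → (cmp)
[1] flags=0010 VC?T → r3=0x5d
[2] flags=0010 LS?F → skip
[3] flags=1000 → (cmp)
[4] flags=1000 GT?F → skip
[5] flags=1000 MI?T → r1=0xcd
[6] flags=1000 MI?T → r1=0x83

FIX = (r1, 0x83)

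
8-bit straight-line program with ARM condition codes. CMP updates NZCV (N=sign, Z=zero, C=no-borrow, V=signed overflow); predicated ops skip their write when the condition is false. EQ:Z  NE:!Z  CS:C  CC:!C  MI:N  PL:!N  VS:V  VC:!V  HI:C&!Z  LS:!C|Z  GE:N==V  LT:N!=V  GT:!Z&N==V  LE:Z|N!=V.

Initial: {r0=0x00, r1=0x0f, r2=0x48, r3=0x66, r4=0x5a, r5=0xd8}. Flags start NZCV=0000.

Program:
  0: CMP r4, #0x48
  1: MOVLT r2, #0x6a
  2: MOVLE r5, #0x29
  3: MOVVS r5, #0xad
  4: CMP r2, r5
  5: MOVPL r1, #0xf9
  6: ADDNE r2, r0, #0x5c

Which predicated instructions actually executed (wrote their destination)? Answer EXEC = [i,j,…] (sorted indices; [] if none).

EXEC = [5,6]

[0] flags=0010 → (cmp)
[1] flags=0010 LT?F → skip
[2] flags=0010 LE?F → skip
[3] flags=0010 VS?F → skip
[4] flags=0000 → (cmp)
[5] flags=0000 PL?T → r1=0xf9
[6] flags=0000 NE?T → r2=0x5c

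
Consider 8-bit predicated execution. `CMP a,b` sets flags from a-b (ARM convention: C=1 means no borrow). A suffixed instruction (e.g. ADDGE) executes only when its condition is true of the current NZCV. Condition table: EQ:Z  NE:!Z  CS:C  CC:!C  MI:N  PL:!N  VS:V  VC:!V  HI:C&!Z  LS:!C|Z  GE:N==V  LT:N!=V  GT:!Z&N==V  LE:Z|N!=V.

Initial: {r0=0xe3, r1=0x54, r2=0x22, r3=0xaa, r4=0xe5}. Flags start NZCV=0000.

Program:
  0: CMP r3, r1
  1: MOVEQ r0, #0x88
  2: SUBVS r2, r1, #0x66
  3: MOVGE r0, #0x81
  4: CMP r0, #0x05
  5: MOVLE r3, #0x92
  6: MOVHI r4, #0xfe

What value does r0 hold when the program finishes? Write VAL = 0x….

VAL = 0xe3

0: ✓ CMP  NZCV=0011
1: · MOVEQ
2: ✓ SUBVS  r2←0xee
3: · MOVGE
4: ✓ CMP  NZCV=1010
5: ✓ MOVLE  r3←0x92
6: ✓ MOVHI  r4←0xfe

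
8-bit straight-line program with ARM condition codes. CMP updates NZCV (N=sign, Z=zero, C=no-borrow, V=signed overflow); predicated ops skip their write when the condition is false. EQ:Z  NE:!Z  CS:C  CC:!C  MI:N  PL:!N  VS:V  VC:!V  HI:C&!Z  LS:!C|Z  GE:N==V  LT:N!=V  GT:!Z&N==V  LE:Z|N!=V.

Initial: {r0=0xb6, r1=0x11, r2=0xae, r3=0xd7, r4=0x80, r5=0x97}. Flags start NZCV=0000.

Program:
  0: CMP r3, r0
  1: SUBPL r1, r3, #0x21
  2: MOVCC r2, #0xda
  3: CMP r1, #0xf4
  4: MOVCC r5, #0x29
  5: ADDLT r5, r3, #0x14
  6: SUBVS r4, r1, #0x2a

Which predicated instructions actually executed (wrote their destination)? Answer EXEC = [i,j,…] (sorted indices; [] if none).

[0] flags=0010 → (cmp)
[1] flags=0010 PL?T → r1=0xb6
[2] flags=0010 CC?F → skip
[3] flags=1000 → (cmp)
[4] flags=1000 CC?T → r5=0x29
[5] flags=1000 LT?T → r5=0xeb
[6] flags=1000 VS?F → skip

EXEC = [1,4,5]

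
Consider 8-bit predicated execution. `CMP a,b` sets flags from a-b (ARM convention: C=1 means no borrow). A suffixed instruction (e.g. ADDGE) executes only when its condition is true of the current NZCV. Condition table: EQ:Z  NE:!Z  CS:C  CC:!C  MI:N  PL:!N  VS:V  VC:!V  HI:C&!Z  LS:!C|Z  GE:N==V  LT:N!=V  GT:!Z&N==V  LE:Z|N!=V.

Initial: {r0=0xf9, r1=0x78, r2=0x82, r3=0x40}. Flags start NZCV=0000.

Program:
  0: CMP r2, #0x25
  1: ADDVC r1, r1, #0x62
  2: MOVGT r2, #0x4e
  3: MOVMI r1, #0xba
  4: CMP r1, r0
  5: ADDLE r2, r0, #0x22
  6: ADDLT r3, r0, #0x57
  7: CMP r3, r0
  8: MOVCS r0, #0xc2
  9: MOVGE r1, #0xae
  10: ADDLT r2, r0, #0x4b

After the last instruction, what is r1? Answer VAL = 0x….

VAL = 0xae

0: ✓ CMP  NZCV=0011
1: · ADDVC
2: · MOVGT
3: · MOVMI
4: ✓ CMP  NZCV=0000
5: · ADDLE
6: · ADDLT
7: ✓ CMP  NZCV=0000
8: · MOVCS
9: ✓ MOVGE  r1←0xae
10: · ADDLT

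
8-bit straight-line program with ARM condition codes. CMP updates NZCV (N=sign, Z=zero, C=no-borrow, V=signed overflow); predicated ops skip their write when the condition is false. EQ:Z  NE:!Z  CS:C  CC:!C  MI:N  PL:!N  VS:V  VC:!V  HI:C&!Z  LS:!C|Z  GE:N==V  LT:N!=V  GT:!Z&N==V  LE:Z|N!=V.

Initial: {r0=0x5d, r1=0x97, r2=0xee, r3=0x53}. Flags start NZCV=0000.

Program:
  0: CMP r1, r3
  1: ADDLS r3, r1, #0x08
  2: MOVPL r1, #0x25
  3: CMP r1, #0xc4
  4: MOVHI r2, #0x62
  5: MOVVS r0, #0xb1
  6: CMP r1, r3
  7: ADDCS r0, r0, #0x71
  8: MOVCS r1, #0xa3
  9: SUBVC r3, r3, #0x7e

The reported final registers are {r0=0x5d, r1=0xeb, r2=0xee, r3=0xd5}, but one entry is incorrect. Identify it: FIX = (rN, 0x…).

FIX = (r1, 0x25)

[0] flags=0011 → (cmp)
[1] flags=0011 LS?F → skip
[2] flags=0011 PL?T → r1=0x25
[3] flags=0000 → (cmp)
[4] flags=0000 HI?F → skip
[5] flags=0000 VS?F → skip
[6] flags=1000 → (cmp)
[7] flags=1000 CS?F → skip
[8] flags=1000 CS?F → skip
[9] flags=1000 VC?T → r3=0xd5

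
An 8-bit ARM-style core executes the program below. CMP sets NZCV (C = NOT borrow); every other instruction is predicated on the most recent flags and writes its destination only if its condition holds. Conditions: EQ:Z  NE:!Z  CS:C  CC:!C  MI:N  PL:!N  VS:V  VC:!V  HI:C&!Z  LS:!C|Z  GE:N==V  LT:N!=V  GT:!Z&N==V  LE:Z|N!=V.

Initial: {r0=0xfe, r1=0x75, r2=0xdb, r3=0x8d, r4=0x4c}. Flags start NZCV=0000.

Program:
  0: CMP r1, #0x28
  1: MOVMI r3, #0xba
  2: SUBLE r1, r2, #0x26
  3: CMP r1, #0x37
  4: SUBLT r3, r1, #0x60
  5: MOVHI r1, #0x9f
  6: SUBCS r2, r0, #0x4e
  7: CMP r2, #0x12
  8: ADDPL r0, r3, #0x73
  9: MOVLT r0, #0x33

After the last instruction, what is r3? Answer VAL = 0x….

0: ✓ CMP  NZCV=0010
1: · MOVMI
2: · SUBLE
3: ✓ CMP  NZCV=0010
4: · SUBLT
5: ✓ MOVHI  r1←0x9f
6: ✓ SUBCS  r2←0xb0
7: ✓ CMP  NZCV=1010
8: · ADDPL
9: ✓ MOVLT  r0←0x33

VAL = 0x8d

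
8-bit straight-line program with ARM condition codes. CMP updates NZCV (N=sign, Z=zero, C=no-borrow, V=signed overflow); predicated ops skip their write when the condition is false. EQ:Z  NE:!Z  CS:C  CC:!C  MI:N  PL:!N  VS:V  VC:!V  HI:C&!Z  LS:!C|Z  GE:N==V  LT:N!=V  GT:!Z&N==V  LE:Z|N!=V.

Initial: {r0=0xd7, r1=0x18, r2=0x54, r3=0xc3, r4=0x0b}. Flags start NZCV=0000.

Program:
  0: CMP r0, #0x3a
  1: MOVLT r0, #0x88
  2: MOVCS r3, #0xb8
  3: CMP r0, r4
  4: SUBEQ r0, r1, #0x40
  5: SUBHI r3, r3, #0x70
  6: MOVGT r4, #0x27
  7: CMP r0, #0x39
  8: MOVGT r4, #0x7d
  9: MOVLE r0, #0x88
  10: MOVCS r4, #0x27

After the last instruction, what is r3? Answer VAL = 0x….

[0] flags=1010 → (cmp)
[1] flags=1010 LT?T → r0=0x88
[2] flags=1010 CS?T → r3=0xb8
[3] flags=0011 → (cmp)
[4] flags=0011 EQ?F → skip
[5] flags=0011 HI?T → r3=0x48
[6] flags=0011 GT?F → skip
[7] flags=0011 → (cmp)
[8] flags=0011 GT?F → skip
[9] flags=0011 LE?T → r0=0x88
[10] flags=0011 CS?T → r4=0x27

VAL = 0x48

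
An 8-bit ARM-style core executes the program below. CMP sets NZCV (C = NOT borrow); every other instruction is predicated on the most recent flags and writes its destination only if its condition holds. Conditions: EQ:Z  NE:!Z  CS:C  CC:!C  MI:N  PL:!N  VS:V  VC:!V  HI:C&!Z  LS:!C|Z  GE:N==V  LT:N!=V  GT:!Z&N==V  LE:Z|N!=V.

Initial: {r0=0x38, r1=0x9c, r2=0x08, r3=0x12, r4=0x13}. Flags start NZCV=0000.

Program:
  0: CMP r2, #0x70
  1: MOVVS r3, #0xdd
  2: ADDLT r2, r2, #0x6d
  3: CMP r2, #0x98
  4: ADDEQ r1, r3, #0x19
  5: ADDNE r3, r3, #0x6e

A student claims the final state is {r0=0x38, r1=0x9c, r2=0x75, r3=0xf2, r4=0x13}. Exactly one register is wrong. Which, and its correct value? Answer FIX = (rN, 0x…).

FIX = (r3, 0x80)

[0] flags=1000 → (cmp)
[1] flags=1000 VS?F → skip
[2] flags=1000 LT?T → r2=0x75
[3] flags=1001 → (cmp)
[4] flags=1001 EQ?F → skip
[5] flags=1001 NE?T → r3=0x80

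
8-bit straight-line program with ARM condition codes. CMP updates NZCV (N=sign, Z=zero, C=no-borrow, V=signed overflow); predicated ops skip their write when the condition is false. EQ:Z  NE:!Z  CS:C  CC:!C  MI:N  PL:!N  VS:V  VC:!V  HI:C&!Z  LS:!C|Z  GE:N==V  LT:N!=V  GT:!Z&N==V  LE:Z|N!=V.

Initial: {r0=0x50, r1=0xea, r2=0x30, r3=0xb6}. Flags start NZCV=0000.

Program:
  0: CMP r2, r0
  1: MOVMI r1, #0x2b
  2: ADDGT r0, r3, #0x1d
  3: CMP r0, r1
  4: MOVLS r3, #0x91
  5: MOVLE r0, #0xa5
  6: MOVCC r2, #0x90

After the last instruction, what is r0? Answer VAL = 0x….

[0] flags=1000 → (cmp)
[1] flags=1000 MI?T → r1=0x2b
[2] flags=1000 GT?F → skip
[3] flags=0010 → (cmp)
[4] flags=0010 LS?F → skip
[5] flags=0010 LE?F → skip
[6] flags=0010 CC?F → skip

VAL = 0x50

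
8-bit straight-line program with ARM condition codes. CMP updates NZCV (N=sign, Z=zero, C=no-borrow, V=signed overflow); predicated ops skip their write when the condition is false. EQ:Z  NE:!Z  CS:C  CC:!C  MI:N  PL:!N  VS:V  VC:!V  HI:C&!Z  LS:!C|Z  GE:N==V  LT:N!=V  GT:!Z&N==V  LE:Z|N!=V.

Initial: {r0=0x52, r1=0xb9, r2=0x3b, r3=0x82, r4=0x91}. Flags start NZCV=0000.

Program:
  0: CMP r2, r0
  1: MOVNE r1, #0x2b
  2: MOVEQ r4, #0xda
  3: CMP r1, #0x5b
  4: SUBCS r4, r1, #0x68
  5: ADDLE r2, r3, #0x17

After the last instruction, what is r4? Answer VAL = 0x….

VAL = 0x91

[0] flags=1000 → (cmp)
[1] flags=1000 NE?T → r1=0x2b
[2] flags=1000 EQ?F → skip
[3] flags=1000 → (cmp)
[4] flags=1000 CS?F → skip
[5] flags=1000 LE?T → r2=0x99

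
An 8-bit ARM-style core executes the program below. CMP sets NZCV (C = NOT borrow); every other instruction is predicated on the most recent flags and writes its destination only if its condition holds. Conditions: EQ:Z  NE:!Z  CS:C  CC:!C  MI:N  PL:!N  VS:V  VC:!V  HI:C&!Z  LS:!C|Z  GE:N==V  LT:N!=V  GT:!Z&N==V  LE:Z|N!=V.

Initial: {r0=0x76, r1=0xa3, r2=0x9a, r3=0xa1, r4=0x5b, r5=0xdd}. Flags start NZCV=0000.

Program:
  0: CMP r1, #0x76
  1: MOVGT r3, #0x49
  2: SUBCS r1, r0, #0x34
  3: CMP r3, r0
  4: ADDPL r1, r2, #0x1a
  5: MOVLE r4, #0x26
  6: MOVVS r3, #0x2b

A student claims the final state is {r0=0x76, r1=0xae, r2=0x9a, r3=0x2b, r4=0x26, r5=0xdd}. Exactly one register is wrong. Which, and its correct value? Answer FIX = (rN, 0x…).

FIX = (r1, 0xb4)

0: ✓ CMP  NZCV=0011
1: · MOVGT
2: ✓ SUBCS  r1←0x42
3: ✓ CMP  NZCV=0011
4: ✓ ADDPL  r1←0xb4
5: ✓ MOVLE  r4←0x26
6: ✓ MOVVS  r3←0x2b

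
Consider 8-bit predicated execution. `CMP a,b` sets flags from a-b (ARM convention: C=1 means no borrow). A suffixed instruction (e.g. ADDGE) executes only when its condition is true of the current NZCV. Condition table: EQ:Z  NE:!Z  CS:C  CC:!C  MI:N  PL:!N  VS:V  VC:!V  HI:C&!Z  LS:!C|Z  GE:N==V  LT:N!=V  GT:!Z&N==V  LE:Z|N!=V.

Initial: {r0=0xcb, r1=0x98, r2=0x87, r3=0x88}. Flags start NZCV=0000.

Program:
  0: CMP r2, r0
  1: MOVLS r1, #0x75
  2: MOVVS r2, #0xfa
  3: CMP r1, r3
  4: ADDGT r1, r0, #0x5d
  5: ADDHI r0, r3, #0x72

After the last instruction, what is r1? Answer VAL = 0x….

VAL = 0x28

[0] flags=1000 → (cmp)
[1] flags=1000 LS?T → r1=0x75
[2] flags=1000 VS?F → skip
[3] flags=1001 → (cmp)
[4] flags=1001 GT?T → r1=0x28
[5] flags=1001 HI?F → skip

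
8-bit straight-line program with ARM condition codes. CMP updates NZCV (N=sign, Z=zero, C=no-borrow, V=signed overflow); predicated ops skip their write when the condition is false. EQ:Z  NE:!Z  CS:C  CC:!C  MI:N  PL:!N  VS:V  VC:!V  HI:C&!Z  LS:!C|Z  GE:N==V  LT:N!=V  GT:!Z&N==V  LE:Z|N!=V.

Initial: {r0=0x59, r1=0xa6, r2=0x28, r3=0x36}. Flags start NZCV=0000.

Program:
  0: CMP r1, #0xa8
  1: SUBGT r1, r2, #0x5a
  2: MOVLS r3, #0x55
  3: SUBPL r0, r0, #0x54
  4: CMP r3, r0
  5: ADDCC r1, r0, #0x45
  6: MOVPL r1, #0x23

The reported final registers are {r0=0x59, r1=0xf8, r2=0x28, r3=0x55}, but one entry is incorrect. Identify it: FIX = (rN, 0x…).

FIX = (r1, 0x9e)

0: ✓ CMP  NZCV=1000
1: · SUBGT
2: ✓ MOVLS  r3←0x55
3: · SUBPL
4: ✓ CMP  NZCV=1000
5: ✓ ADDCC  r1←0x9e
6: · MOVPL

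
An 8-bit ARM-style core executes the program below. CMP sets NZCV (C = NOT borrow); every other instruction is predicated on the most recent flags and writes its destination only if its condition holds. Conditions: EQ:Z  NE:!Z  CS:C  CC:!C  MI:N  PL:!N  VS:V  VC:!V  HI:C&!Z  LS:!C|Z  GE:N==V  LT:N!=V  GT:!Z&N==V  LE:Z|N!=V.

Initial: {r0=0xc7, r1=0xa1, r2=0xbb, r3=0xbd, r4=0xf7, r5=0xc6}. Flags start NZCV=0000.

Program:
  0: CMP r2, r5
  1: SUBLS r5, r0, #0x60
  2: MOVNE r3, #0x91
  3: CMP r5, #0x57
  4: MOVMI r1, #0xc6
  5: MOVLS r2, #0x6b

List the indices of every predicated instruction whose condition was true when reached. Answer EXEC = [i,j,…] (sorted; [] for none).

EXEC = [1,2]

[0] flags=1000 → (cmp)
[1] flags=1000 LS?T → r5=0x67
[2] flags=1000 NE?T → r3=0x91
[3] flags=0010 → (cmp)
[4] flags=0010 MI?F → skip
[5] flags=0010 LS?F → skip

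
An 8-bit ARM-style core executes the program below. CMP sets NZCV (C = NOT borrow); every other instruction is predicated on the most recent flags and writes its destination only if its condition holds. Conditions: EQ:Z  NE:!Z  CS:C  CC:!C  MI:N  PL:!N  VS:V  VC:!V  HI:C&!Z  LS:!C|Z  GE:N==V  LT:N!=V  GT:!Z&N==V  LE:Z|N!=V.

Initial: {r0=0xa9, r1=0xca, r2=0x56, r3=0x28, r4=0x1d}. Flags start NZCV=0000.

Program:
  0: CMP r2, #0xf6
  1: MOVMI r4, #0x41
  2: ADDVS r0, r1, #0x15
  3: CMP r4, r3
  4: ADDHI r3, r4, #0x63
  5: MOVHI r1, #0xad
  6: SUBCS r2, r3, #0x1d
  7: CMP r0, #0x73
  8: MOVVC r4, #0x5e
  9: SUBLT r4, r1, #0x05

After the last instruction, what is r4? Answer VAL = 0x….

[0] flags=0000 → (cmp)
[1] flags=0000 MI?F → skip
[2] flags=0000 VS?F → skip
[3] flags=1000 → (cmp)
[4] flags=1000 HI?F → skip
[5] flags=1000 HI?F → skip
[6] flags=1000 CS?F → skip
[7] flags=0011 → (cmp)
[8] flags=0011 VC?F → skip
[9] flags=0011 LT?T → r4=0xc5

VAL = 0xc5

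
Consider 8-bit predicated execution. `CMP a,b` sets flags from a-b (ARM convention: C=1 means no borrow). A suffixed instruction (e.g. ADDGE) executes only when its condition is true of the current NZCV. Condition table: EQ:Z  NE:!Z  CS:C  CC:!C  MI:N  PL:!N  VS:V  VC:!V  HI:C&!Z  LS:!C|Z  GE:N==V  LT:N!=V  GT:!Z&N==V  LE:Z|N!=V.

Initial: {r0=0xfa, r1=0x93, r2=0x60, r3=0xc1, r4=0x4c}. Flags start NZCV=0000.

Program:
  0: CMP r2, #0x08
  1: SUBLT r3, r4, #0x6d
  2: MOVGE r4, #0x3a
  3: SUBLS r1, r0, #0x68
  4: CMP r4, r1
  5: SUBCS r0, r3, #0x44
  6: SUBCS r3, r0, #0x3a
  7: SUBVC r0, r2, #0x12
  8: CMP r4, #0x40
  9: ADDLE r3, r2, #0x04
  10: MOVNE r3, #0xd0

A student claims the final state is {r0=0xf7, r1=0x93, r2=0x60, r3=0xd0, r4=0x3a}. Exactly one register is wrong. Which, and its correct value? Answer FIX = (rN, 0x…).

FIX = (r0, 0xfa)

0: ✓ CMP  NZCV=0010
1: · SUBLT
2: ✓ MOVGE  r4←0x3a
3: · SUBLS
4: ✓ CMP  NZCV=1001
5: · SUBCS
6: · SUBCS
7: · SUBVC
8: ✓ CMP  NZCV=1000
9: ✓ ADDLE  r3←0x64
10: ✓ MOVNE  r3←0xd0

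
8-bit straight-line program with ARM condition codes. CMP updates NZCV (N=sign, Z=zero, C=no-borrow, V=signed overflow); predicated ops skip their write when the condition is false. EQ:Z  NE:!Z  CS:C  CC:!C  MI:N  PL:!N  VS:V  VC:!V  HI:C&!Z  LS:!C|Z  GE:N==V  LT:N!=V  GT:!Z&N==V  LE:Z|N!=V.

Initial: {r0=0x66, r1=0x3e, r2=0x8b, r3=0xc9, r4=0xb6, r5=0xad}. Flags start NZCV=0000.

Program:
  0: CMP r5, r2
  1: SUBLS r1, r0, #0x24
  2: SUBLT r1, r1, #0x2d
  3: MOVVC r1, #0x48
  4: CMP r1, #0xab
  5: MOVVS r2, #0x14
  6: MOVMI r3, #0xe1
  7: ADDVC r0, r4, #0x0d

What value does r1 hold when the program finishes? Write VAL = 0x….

[0] flags=0010 → (cmp)
[1] flags=0010 LS?F → skip
[2] flags=0010 LT?F → skip
[3] flags=0010 VC?T → r1=0x48
[4] flags=1001 → (cmp)
[5] flags=1001 VS?T → r2=0x14
[6] flags=1001 MI?T → r3=0xe1
[7] flags=1001 VC?F → skip

VAL = 0x48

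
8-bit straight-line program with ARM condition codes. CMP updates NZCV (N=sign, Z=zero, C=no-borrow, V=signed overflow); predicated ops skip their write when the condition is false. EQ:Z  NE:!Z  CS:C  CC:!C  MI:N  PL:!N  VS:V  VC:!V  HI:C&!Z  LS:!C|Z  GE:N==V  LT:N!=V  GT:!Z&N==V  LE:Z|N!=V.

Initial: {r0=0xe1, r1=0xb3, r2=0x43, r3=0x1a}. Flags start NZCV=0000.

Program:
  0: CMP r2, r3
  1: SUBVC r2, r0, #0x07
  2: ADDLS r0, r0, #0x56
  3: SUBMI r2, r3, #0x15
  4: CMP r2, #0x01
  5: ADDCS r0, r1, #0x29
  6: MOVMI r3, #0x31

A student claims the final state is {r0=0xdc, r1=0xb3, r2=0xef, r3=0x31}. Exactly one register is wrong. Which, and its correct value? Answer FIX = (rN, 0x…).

[0] flags=0010 → (cmp)
[1] flags=0010 VC?T → r2=0xda
[2] flags=0010 LS?F → skip
[3] flags=0010 MI?F → skip
[4] flags=1010 → (cmp)
[5] flags=1010 CS?T → r0=0xdc
[6] flags=1010 MI?T → r3=0x31

FIX = (r2, 0xda)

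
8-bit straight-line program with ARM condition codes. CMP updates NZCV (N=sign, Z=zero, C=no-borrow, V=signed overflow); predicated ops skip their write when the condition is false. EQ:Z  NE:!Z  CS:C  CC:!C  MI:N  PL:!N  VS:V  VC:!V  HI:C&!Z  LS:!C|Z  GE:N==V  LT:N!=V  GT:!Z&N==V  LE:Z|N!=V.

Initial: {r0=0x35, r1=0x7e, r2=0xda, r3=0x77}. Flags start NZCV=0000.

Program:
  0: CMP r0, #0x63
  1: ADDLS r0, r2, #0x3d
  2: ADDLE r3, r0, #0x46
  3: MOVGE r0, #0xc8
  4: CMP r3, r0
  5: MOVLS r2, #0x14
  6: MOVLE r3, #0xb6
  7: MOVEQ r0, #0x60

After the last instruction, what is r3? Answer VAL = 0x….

[0] flags=1000 → (cmp)
[1] flags=1000 LS?T → r0=0x17
[2] flags=1000 LE?T → r3=0x5d
[3] flags=1000 GE?F → skip
[4] flags=0010 → (cmp)
[5] flags=0010 LS?F → skip
[6] flags=0010 LE?F → skip
[7] flags=0010 EQ?F → skip

VAL = 0x5d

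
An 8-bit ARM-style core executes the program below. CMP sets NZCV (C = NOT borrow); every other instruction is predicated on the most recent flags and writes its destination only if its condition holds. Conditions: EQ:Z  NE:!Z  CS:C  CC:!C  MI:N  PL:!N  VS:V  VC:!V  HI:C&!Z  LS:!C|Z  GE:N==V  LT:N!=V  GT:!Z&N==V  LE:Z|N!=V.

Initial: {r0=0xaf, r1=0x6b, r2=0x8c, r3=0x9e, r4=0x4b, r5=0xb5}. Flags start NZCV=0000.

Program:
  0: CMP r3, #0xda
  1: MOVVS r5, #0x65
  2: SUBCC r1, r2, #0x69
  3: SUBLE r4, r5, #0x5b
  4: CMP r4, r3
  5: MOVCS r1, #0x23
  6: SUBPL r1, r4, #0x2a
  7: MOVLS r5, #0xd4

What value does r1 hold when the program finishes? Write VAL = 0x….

0: ✓ CMP  NZCV=1000
1: · MOVVS
2: ✓ SUBCC  r1←0x23
3: ✓ SUBLE  r4←0x5a
4: ✓ CMP  NZCV=1001
5: · MOVCS
6: · SUBPL
7: ✓ MOVLS  r5←0xd4

VAL = 0x23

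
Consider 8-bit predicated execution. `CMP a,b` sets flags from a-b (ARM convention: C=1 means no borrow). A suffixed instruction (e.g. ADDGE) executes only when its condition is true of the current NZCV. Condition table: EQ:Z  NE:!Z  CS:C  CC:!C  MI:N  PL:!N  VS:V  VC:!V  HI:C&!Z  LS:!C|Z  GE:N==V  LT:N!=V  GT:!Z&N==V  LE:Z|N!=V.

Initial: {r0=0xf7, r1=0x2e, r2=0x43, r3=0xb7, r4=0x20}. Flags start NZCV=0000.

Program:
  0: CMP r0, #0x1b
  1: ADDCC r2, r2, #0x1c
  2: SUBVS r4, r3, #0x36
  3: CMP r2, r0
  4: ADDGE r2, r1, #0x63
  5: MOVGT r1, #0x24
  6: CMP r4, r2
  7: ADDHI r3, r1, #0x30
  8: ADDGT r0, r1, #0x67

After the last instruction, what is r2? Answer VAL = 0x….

VAL = 0x91

0: ✓ CMP  NZCV=1010
1: · ADDCC
2: · SUBVS
3: ✓ CMP  NZCV=0000
4: ✓ ADDGE  r2←0x91
5: ✓ MOVGT  r1←0x24
6: ✓ CMP  NZCV=1001
7: · ADDHI
8: ✓ ADDGT  r0←0x8b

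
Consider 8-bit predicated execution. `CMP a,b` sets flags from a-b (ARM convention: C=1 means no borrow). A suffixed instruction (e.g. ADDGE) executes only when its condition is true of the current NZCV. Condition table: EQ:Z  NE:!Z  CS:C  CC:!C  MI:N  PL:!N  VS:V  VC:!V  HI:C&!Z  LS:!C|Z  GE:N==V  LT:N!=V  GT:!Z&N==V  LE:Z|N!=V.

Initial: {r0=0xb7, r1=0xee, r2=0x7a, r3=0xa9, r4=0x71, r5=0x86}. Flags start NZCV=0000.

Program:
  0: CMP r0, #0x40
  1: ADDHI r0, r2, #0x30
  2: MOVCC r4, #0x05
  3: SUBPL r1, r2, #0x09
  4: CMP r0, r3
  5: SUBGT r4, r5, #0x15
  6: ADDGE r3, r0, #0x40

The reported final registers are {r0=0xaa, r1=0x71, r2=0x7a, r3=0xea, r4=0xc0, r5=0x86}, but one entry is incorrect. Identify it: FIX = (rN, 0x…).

[0] flags=0011 → (cmp)
[1] flags=0011 HI?T → r0=0xaa
[2] flags=0011 CC?F → skip
[3] flags=0011 PL?T → r1=0x71
[4] flags=0010 → (cmp)
[5] flags=0010 GT?T → r4=0x71
[6] flags=0010 GE?T → r3=0xea

FIX = (r4, 0x71)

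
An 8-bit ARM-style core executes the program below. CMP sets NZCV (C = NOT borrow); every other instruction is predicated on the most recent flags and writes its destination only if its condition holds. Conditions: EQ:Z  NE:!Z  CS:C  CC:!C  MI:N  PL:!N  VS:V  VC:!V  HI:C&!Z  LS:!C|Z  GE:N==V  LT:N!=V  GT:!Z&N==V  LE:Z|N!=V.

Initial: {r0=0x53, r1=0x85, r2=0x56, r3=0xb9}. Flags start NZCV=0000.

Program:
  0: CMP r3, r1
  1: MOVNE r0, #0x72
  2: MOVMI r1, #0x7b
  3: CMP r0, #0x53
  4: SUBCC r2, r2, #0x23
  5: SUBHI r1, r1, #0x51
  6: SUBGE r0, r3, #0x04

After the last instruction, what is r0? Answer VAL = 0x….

VAL = 0xb5

0: ✓ CMP  NZCV=0010
1: ✓ MOVNE  r0←0x72
2: · MOVMI
3: ✓ CMP  NZCV=0010
4: · SUBCC
5: ✓ SUBHI  r1←0x34
6: ✓ SUBGE  r0←0xb5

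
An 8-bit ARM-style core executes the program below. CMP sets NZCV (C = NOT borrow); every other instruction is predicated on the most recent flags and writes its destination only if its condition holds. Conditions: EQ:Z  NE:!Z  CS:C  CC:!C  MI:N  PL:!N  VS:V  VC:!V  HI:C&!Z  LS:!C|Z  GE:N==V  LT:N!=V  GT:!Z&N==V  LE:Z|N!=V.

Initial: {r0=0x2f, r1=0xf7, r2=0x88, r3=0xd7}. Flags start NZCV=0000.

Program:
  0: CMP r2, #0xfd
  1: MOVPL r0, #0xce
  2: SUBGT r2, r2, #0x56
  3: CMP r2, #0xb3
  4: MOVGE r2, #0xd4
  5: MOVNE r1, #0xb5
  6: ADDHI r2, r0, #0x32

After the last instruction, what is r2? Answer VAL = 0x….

VAL = 0x88

[0] flags=1000 → (cmp)
[1] flags=1000 PL?F → skip
[2] flags=1000 GT?F → skip
[3] flags=1000 → (cmp)
[4] flags=1000 GE?F → skip
[5] flags=1000 NE?T → r1=0xb5
[6] flags=1000 HI?F → skip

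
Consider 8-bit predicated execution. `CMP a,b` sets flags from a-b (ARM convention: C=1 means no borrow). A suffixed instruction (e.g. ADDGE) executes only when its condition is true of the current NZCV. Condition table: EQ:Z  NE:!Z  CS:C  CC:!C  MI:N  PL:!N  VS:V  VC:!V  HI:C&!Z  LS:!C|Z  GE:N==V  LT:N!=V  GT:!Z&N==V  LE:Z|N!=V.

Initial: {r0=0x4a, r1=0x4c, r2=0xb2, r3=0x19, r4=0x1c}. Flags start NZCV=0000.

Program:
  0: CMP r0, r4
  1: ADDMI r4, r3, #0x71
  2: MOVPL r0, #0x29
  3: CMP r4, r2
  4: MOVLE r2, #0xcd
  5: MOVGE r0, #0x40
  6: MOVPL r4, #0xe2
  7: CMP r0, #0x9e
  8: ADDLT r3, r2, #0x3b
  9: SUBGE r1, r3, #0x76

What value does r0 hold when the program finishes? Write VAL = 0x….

[0] flags=0010 → (cmp)
[1] flags=0010 MI?F → skip
[2] flags=0010 PL?T → r0=0x29
[3] flags=0000 → (cmp)
[4] flags=0000 LE?F → skip
[5] flags=0000 GE?T → r0=0x40
[6] flags=0000 PL?T → r4=0xe2
[7] flags=1001 → (cmp)
[8] flags=1001 LT?F → skip
[9] flags=1001 GE?T → r1=0xa3

VAL = 0x40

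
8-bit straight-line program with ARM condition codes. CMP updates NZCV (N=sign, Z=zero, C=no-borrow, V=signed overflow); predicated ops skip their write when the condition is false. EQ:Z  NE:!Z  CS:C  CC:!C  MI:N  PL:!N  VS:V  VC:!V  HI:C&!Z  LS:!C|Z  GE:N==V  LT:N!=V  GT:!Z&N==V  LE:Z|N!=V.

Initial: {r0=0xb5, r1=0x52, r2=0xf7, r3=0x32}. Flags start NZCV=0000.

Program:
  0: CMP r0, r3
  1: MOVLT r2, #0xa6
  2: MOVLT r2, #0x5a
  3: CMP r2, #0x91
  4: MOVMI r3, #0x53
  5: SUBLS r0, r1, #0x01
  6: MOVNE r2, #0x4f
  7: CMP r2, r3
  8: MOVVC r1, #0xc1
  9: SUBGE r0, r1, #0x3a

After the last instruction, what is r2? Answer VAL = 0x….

[0] flags=1010 → (cmp)
[1] flags=1010 LT?T → r2=0xa6
[2] flags=1010 LT?T → r2=0x5a
[3] flags=1001 → (cmp)
[4] flags=1001 MI?T → r3=0x53
[5] flags=1001 LS?T → r0=0x51
[6] flags=1001 NE?T → r2=0x4f
[7] flags=1000 → (cmp)
[8] flags=1000 VC?T → r1=0xc1
[9] flags=1000 GE?F → skip

VAL = 0x4f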